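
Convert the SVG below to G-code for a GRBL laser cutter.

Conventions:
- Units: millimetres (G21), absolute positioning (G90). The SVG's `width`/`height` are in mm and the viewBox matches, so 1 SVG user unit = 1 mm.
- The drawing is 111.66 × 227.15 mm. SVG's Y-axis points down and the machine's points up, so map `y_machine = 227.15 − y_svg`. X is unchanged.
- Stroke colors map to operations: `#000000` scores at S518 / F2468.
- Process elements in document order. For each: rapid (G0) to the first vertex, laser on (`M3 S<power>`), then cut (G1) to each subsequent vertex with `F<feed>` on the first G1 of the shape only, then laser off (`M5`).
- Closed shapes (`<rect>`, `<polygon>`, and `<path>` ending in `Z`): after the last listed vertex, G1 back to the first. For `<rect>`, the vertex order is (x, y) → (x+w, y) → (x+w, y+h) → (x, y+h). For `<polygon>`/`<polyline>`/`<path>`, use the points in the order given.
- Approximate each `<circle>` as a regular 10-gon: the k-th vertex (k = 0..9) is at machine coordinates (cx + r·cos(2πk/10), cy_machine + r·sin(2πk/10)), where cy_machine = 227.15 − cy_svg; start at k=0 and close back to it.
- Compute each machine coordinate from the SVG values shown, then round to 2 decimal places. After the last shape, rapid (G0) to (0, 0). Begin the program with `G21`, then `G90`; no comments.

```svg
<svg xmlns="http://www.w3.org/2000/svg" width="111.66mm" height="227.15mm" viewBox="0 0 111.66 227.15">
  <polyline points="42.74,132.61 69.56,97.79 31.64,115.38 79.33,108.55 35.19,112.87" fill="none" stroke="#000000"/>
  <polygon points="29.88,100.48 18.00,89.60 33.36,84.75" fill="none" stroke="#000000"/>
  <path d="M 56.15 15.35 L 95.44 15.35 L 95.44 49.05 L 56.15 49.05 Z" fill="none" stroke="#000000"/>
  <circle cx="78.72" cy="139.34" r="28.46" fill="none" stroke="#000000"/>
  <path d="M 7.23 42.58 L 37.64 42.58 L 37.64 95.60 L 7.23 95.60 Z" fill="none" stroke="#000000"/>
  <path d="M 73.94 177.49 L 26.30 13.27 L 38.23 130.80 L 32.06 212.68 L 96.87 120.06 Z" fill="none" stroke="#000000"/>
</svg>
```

G21
G90
G0 X42.74 Y94.54
M3 S518
G1 X69.56 Y129.36 F2468
G1 X31.64 Y111.77
G1 X79.33 Y118.60
G1 X35.19 Y114.28
M5
G0 X29.88 Y126.67
M3 S518
G1 X18.00 Y137.55 F2468
G1 X33.36 Y142.40
G1 X29.88 Y126.67
M5
G0 X56.15 Y211.80
M3 S518
G1 X95.44 Y211.80 F2468
G1 X95.44 Y178.10
G1 X56.15 Y178.10
G1 X56.15 Y211.80
M5
G0 X107.18 Y87.81
M3 S518
G1 X101.74 Y104.54 F2468
G1 X87.51 Y114.88
G1 X69.93 Y114.88
G1 X55.70 Y104.54
G1 X50.26 Y87.81
G1 X55.70 Y71.08
G1 X69.93 Y60.74
G1 X87.51 Y60.74
G1 X101.74 Y71.08
G1 X107.18 Y87.81
M5
G0 X7.23 Y184.57
M3 S518
G1 X37.64 Y184.57 F2468
G1 X37.64 Y131.55
G1 X7.23 Y131.55
G1 X7.23 Y184.57
M5
G0 X73.94 Y49.66
M3 S518
G1 X26.30 Y213.88 F2468
G1 X38.23 Y96.35
G1 X32.06 Y14.47
G1 X96.87 Y107.09
G1 X73.94 Y49.66
M5
G0 X0.00 Y0.00

Since the viewBox matches the mm dimensions, user units are millimetres directly. The only transform is the Y-flip y_m = 227.15 − y_svg.

Shape 1 is a open polyline drawn with `<polyline>`. Its stroke #000000 means score at S518, F2468. After flipping Y the toolpath is (42.74,94.54) → (69.56,129.36) → (31.64,111.77) → (79.33,118.60) → (35.19,114.28).

Shape 2 is a regular polygon drawn with `<polygon>`. Its stroke #000000 means score at S518, F2468. After flipping Y the toolpath is (29.88,126.67) → (18.00,137.55) → (33.36,142.40) → (29.88,126.67), returning to the start.

Shape 3 is a rectangle drawn with `<path>`. Its stroke #000000 means score at S518, F2468. After flipping Y the toolpath is (56.15,211.80) → (95.44,211.80) → (95.44,178.10) → (56.15,178.10) → (56.15,211.80), returning to the start.

Shape 4 is a circle drawn with `<circle>`. Its stroke #000000 means score at S518, F2468. After flipping Y the toolpath is (107.18,87.81) → (101.74,104.54) → (87.51,114.88) → (69.93,114.88) → (55.70,104.54) → (50.26,87.81) → (55.70,71.08) → (69.93,60.74) → (87.51,60.74) → (101.74,71.08) → (107.18,87.81), returning to the start.

Shape 5 is a rectangle drawn with `<path>`. Its stroke #000000 means score at S518, F2468. After flipping Y the toolpath is (7.23,184.57) → (37.64,184.57) → (37.64,131.55) → (7.23,131.55) → (7.23,184.57), returning to the start.

Shape 6 is a closed polygon drawn with `<path>`. Its stroke #000000 means score at S518, F2468. After flipping Y the toolpath is (73.94,49.66) → (26.30,213.88) → (38.23,96.35) → (32.06,14.47) → (96.87,107.09) → (73.94,49.66), returning to the start.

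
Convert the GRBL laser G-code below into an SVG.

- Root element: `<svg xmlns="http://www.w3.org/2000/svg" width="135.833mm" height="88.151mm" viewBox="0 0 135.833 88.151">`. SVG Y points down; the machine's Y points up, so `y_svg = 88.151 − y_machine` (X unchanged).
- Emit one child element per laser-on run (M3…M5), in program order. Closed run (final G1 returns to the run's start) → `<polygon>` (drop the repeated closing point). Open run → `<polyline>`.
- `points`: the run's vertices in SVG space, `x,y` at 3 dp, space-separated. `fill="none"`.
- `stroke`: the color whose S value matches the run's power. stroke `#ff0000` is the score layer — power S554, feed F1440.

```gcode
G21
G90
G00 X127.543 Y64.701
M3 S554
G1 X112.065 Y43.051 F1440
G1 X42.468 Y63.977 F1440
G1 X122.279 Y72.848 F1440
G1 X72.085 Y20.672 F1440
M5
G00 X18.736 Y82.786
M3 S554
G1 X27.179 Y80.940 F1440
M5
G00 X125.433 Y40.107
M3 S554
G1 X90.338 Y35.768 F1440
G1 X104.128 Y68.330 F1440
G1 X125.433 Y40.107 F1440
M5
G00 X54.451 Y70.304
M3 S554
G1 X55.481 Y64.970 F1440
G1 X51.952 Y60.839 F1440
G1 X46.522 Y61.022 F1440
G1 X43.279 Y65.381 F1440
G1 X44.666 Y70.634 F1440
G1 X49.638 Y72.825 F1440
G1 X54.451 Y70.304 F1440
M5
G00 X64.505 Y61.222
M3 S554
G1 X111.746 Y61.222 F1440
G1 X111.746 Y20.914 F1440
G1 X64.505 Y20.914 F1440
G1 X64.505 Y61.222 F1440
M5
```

<svg xmlns="http://www.w3.org/2000/svg" width="135.833mm" height="88.151mm" viewBox="0 0 135.833 88.151">
  <polyline points="127.543,23.450 112.065,45.100 42.468,24.174 122.279,15.303 72.085,67.479" fill="none" stroke="#ff0000"/>
  <polyline points="18.736,5.365 27.179,7.211" fill="none" stroke="#ff0000"/>
  <polygon points="125.433,48.044 90.338,52.383 104.128,19.821" fill="none" stroke="#ff0000"/>
  <polygon points="54.451,17.847 55.481,23.181 51.952,27.312 46.522,27.129 43.279,22.770 44.666,17.517 49.638,15.326" fill="none" stroke="#ff0000"/>
  <polygon points="64.505,26.929 111.746,26.929 111.746,67.237 64.505,67.237" fill="none" stroke="#ff0000"/>
</svg>

Machine Y-up, SVG Y-down with viewBox height 88.151, so y_svg = 88.151 − y_machine; X carries over. Every run uses S554, so all elements get stroke `#ff0000` (score).

Run 1: The run is open, so emit a `<polyline>` with points (Y-flipped): 127.543,23.450 112.065,45.100 42.468,24.174 122.279,15.303 72.085,67.479.

Run 2: The run is open, so emit a `<polyline>` with points (Y-flipped): 18.736,5.365 27.179,7.211.

Run 3: The run returns to its start, so emit a `<polygon>` with points (Y-flipped): 125.433,48.044 90.338,52.383 104.128,19.821.

Run 4: The run returns to its start, so emit a `<polygon>` with points (Y-flipped): 54.451,17.847 55.481,23.181 51.952,27.312 46.522,27.129 43.279,22.770 44.666,17.517 49.638,15.326.

Run 5: The run returns to its start, so emit a `<polygon>` with points (Y-flipped): 64.505,26.929 111.746,26.929 111.746,67.237 64.505,67.237.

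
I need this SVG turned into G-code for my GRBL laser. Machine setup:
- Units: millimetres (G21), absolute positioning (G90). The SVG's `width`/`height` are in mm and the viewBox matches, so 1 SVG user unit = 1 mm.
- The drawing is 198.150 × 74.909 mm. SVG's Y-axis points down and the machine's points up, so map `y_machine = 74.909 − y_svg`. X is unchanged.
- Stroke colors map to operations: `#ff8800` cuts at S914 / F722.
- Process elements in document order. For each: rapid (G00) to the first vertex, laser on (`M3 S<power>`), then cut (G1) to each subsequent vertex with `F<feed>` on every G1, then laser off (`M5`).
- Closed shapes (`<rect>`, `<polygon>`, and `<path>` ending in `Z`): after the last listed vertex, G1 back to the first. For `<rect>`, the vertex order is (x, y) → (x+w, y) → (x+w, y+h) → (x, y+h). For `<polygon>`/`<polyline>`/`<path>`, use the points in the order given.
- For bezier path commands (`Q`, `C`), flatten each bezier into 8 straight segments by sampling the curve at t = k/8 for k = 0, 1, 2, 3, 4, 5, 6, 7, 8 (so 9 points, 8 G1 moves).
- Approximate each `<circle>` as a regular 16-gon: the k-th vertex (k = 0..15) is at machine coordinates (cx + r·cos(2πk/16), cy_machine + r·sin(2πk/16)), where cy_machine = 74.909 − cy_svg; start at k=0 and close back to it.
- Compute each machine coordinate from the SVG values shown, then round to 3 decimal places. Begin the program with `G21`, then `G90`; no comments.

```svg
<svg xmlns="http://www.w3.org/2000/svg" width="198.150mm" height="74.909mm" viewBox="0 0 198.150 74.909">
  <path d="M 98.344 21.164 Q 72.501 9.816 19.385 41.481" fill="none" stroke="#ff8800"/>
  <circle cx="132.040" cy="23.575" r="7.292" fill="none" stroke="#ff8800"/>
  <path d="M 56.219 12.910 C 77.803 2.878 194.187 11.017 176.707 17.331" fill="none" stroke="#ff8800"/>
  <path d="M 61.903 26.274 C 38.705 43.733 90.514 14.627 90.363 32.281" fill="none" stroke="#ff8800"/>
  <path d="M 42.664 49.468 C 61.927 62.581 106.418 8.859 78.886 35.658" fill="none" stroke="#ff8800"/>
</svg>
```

viewBox `0 0 198.150 74.909` with mm width/height → 1 unit = 1 mm. Flip: y_m = 74.909 − y_svg.

**Shape 1** — `<path>` quadratic bezier, stroke `#ff8800` → cut (S914, F722). Control points (SVG): P0=(98.344,21.164), P1=(72.501,9.816), P2=(19.385,41.481); sampled at t=k/8. Machine vertices: (98.344,53.745) → (91.457,55.910) → (83.718,56.731) → (75.126,56.207) → (65.683,54.340) → (55.387,51.128) → (44.238,46.572) → (32.238,40.672) → (19.385,33.428). Open path.

**Shape 2** — `<circle>` circle, stroke `#ff8800` → cut (S914, F722). Machine vertices: (139.332,51.334) → (138.777,54.125) → (137.196,56.490) → (134.831,58.071) → (132.040,58.626) → (129.249,58.071) → (126.884,56.490) → (125.303,54.125) → (124.748,51.334) → (125.303,48.543) → (126.884,46.178) → (129.249,44.597) → (132.040,44.042) → (134.831,44.597) → (137.196,46.178) → (138.777,48.543) → (139.332,51.334). Closed: final G1 returns to the first vertex.

**Shape 3** — `<path>` cubic bezier, stroke `#ff8800` → cut (S914, F722). Control points (SVG): P0=(56.219,12.910), P1=(77.803,2.878), P2=(194.187,11.017), P3=(176.707,17.331); sampled at t=k/8. Machine vertices: (56.219,61.999) → (68.310,64.948) → (86.609,66.428) → (108.436,66.674) → (131.112,65.918) → (151.957,64.397) → (168.290,62.343) → (177.434,59.992) → (176.707,57.578). Open path.

**Shape 4** — `<path>` cubic bezier, stroke `#ff8800` → cut (S914, F722). Control points (SVG): P0=(61.903,26.274), P1=(38.705,43.733), P2=(90.514,14.627), P3=(90.363,32.281); sampled at t=k/8. Machine vertices: (61.903,48.635) → (56.472,44.088) → (56.584,42.813) → (60.753,43.717) → (67.490,45.705) → (75.308,47.683) → (82.718,48.559) → (88.232,47.239) → (90.363,42.628). Open path.

**Shape 5** — `<path>` cubic bezier, stroke `#ff8800` → cut (S914, F722). Control points (SVG): P0=(42.664,49.468), P1=(61.927,62.581), P2=(106.418,8.859), P3=(78.886,35.658); sampled at t=k/8. Machine vertices: (42.664,25.441) → (50.880,23.369) → (60.322,25.835) → (69.849,31.114) → (78.323,37.478) → (84.603,43.201) → (87.550,46.555) → (86.024,45.814) → (78.886,39.251). Open path.

G21
G90
G00 X98.344 Y53.745
M3 S914
G1 X91.457 Y55.910 F722
G1 X83.718 Y56.731 F722
G1 X75.126 Y56.207 F722
G1 X65.683 Y54.340 F722
G1 X55.387 Y51.128 F722
G1 X44.238 Y46.572 F722
G1 X32.238 Y40.672 F722
G1 X19.385 Y33.428 F722
M5
G00 X139.332 Y51.334
M3 S914
G1 X138.777 Y54.125 F722
G1 X137.196 Y56.490 F722
G1 X134.831 Y58.071 F722
G1 X132.040 Y58.626 F722
G1 X129.249 Y58.071 F722
G1 X126.884 Y56.490 F722
G1 X125.303 Y54.125 F722
G1 X124.748 Y51.334 F722
G1 X125.303 Y48.543 F722
G1 X126.884 Y46.178 F722
G1 X129.249 Y44.597 F722
G1 X132.040 Y44.042 F722
G1 X134.831 Y44.597 F722
G1 X137.196 Y46.178 F722
G1 X138.777 Y48.543 F722
G1 X139.332 Y51.334 F722
M5
G00 X56.219 Y61.999
M3 S914
G1 X68.310 Y64.948 F722
G1 X86.609 Y66.428 F722
G1 X108.436 Y66.674 F722
G1 X131.112 Y65.918 F722
G1 X151.957 Y64.397 F722
G1 X168.290 Y62.343 F722
G1 X177.434 Y59.992 F722
G1 X176.707 Y57.578 F722
M5
G00 X61.903 Y48.635
M3 S914
G1 X56.472 Y44.088 F722
G1 X56.584 Y42.813 F722
G1 X60.753 Y43.717 F722
G1 X67.490 Y45.705 F722
G1 X75.308 Y47.683 F722
G1 X82.718 Y48.559 F722
G1 X88.232 Y47.239 F722
G1 X90.363 Y42.628 F722
M5
G00 X42.664 Y25.441
M3 S914
G1 X50.880 Y23.369 F722
G1 X60.322 Y25.835 F722
G1 X69.849 Y31.114 F722
G1 X78.323 Y37.478 F722
G1 X84.603 Y43.201 F722
G1 X87.550 Y46.555 F722
G1 X86.024 Y45.814 F722
G1 X78.886 Y39.251 F722
M5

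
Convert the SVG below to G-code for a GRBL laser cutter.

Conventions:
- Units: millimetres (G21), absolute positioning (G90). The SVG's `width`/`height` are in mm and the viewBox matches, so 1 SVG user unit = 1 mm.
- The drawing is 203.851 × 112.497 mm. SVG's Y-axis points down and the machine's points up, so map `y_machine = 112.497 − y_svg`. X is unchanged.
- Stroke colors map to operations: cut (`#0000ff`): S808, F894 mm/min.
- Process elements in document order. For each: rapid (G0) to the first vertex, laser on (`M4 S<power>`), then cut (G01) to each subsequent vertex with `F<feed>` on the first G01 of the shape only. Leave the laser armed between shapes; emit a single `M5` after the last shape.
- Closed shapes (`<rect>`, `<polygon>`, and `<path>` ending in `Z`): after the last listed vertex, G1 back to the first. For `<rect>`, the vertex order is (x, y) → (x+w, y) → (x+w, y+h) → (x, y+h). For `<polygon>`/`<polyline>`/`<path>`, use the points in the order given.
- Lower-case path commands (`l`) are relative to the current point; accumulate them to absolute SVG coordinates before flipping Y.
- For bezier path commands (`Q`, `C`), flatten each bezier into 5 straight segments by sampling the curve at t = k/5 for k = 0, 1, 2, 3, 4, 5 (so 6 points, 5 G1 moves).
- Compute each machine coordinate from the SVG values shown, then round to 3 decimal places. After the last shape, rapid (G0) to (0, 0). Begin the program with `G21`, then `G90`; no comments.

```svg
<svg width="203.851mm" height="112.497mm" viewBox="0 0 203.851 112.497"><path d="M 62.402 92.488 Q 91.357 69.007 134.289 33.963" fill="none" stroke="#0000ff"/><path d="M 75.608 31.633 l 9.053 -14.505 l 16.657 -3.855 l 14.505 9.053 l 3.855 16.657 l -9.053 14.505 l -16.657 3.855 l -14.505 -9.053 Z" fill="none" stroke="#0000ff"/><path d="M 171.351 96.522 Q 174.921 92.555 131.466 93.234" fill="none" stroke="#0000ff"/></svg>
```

G21
G90
G0 X62.402 Y20.009
M4 S808
G01 X74.543 Y29.864 F894
G01 X87.802 Y40.644
G01 X102.180 Y52.349
G01 X117.675 Y64.979
G01 X134.289 Y78.534
G0 X75.608 Y80.864
M4 S808
G01 X84.661 Y95.369 F894
G01 X101.318 Y99.224
G01 X115.823 Y90.171
G01 X119.678 Y73.514
G01 X110.625 Y59.009
G01 X93.968 Y55.154
G01 X79.463 Y64.207
G01 X75.608 Y80.864
G0 X171.351 Y15.975
M4 S808
G01 X170.898 Y17.376 F894
G01 X166.683 Y18.405
G01 X158.706 Y19.063
G01 X146.967 Y19.349
G01 X131.466 Y19.263
M5
G0 X0.000 Y0.000

viewBox `0 0 203.851 112.497` with mm width/height → 1 unit = 1 mm. Flip: y_m = 112.497 − y_svg.

**Shape 1** — `<path>` quadratic bezier, stroke `#0000ff` → cut (S808, F894). Control points (SVG): P0=(62.402,92.488), P1=(91.357,69.007), P2=(134.289,33.963); sampled at t=k/5. Machine vertices: (62.402,20.009) → (74.543,29.864) → (87.802,40.644) → (102.180,52.349) → (117.675,64.979) → (134.289,78.534). Open path.

**Shape 2** — `<path>` regular polygon, stroke `#0000ff` → cut (S808, F894). Machine vertices: (75.608,80.864) → (84.661,95.369) → (101.318,99.224) → (115.823,90.171) → (119.678,73.514) → (110.625,59.009) → (93.968,55.154) → (79.463,64.207) → (75.608,80.864). Closed: final G1 returns to the first vertex.

**Shape 3** — `<path>` quadratic bezier, stroke `#0000ff` → cut (S808, F894). Control points (SVG): P0=(171.351,96.522), P1=(174.921,92.555), P2=(131.466,93.234); sampled at t=k/5. Machine vertices: (171.351,15.975) → (170.898,17.376) → (166.683,18.405) → (158.706,19.063) → (146.967,19.349) → (131.466,19.263). Open path.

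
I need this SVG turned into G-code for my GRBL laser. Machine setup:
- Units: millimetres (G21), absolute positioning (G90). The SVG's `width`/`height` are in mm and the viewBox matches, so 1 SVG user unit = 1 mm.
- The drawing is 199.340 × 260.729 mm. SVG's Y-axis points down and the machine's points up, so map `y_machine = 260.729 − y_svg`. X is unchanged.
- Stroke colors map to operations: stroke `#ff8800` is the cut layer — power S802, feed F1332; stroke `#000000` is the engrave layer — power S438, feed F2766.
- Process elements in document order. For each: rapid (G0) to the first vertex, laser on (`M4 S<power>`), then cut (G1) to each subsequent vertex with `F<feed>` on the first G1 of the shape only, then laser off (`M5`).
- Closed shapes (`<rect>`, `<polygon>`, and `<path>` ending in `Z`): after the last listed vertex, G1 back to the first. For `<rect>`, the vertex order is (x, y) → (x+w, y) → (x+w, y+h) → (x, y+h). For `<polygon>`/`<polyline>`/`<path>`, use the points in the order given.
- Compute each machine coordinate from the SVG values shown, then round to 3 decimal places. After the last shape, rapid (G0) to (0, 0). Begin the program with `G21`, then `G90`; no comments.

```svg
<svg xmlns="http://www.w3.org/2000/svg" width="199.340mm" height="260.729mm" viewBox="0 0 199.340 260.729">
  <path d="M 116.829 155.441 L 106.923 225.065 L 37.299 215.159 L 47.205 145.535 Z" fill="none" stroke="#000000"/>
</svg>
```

1 u = 1 mm; y_m = 260.729 − y.

[1] `<path>` regular polygon, #000000→engrave S438 F2766: (116.829,105.288) → (106.923,35.664) → (37.299,45.570) → (47.205,115.194) → (116.829,105.288) (closed)

G21
G90
G0 X116.829 Y105.288
M4 S438
G1 X106.923 Y35.664 F2766
G1 X37.299 Y45.570
G1 X47.205 Y115.194
G1 X116.829 Y105.288
M5
G0 X0.000 Y0.000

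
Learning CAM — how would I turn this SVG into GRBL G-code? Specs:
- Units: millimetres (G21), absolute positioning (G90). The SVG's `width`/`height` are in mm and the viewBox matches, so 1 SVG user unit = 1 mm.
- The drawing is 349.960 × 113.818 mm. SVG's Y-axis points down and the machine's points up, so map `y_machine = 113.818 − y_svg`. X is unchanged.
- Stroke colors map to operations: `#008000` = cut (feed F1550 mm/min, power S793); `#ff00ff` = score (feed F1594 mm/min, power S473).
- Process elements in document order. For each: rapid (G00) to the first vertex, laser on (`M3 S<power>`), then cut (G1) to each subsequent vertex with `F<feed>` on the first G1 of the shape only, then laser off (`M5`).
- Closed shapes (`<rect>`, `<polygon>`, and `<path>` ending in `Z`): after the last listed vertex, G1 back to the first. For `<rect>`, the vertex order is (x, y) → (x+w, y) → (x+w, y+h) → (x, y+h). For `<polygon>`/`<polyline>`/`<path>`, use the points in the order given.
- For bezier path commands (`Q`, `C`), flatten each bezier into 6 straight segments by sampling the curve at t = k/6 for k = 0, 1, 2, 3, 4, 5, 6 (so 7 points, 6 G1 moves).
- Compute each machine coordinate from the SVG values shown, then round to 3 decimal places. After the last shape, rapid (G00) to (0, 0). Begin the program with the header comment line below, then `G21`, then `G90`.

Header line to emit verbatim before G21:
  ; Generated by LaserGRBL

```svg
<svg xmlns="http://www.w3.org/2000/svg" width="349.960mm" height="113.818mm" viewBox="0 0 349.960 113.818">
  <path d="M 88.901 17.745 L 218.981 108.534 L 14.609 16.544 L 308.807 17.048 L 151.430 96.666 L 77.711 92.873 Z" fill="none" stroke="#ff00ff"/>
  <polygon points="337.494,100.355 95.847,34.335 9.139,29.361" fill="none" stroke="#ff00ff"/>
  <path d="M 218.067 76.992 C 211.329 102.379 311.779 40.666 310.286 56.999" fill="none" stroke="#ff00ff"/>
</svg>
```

Since the viewBox matches the mm dimensions, user units are millimetres directly. The only transform is the Y-flip y_m = 113.818 − y_svg.

Shape 1 is a closed polygon drawn with `<path>`. Its stroke #ff00ff means score at S473, F1594. After flipping Y the toolpath is (88.901,96.073) → (218.981,5.284) → (14.609,97.274) → (308.807,96.770) → (151.430,17.152) → (77.711,20.945) → (88.901,96.073), returning to the start.

Shape 2 is a closed polygon drawn with `<polygon>`. Its stroke #ff00ff means score at S473, F1594. After flipping Y the toolpath is (337.494,13.463) → (95.847,79.483) → (9.139,84.457) → (337.494,13.463), returning to the start.

Shape 3 is a cubic bezier drawn with `<path>`. Its stroke #ff00ff means score at S473, F1594. After flipping Y the toolpath is (218.067,36.826) → (222.662,30.626) → (239.313,34.356) → (262.210,43.427) → (285.544,53.253) → (303.505,59.246) → (310.286,56.819).

; Generated by LaserGRBL
G21
G90
G00 X88.901 Y96.073
M3 S473
G1 X218.981 Y5.284 F1594
G1 X14.609 Y97.274
G1 X308.807 Y96.770
G1 X151.430 Y17.152
G1 X77.711 Y20.945
G1 X88.901 Y96.073
M5
G00 X337.494 Y13.463
M3 S473
G1 X95.847 Y79.483 F1594
G1 X9.139 Y84.457
G1 X337.494 Y13.463
M5
G00 X218.067 Y36.826
M3 S473
G1 X222.662 Y30.626 F1594
G1 X239.313 Y34.356
G1 X262.210 Y43.427
G1 X285.544 Y53.253
G1 X303.505 Y59.246
G1 X310.286 Y56.819
M5
G00 X0.000 Y0.000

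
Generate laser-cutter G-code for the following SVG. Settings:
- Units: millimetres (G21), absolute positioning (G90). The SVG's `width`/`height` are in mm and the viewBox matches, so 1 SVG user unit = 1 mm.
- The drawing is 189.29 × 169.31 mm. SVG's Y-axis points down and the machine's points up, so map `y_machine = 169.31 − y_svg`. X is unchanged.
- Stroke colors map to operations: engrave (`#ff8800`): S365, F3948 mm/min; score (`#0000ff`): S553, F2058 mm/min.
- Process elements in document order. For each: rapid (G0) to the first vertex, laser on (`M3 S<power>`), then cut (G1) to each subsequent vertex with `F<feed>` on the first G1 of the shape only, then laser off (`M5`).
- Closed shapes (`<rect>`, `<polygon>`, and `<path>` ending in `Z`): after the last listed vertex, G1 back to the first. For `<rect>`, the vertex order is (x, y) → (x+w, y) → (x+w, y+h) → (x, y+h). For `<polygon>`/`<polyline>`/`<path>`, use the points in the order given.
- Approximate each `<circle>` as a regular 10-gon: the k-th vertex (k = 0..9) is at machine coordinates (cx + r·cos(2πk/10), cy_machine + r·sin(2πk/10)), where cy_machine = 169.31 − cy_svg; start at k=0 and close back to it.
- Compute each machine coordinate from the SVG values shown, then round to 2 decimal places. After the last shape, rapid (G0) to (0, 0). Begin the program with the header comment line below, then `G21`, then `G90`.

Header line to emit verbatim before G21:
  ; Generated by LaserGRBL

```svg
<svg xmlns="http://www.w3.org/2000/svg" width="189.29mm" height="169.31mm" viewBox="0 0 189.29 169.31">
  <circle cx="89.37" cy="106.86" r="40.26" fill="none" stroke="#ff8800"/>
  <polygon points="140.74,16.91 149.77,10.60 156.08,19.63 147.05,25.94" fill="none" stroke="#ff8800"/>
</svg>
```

; Generated by LaserGRBL
G21
G90
G0 X129.63 Y62.45
M3 S365
G1 X121.94 Y86.11 F3948
G1 X101.81 Y100.74
G1 X76.93 Y100.74
G1 X56.80 Y86.11
G1 X49.11 Y62.45
G1 X56.80 Y38.79
G1 X76.93 Y24.16
G1 X101.81 Y24.16
G1 X121.94 Y38.79
G1 X129.63 Y62.45
M5
G0 X140.74 Y152.40
M3 S365
G1 X149.77 Y158.71 F3948
G1 X156.08 Y149.68
G1 X147.05 Y143.37
G1 X140.74 Y152.40
M5
G0 X0.00 Y0.00

1 u = 1 mm; y_m = 169.31 − y.

[1] `<circle>` circle, #ff8800→engrave S365 F3948: (129.63,62.45) → (121.94,86.11) → (101.81,100.74) → (76.93,100.74) → (56.80,86.11) → (49.11,62.45) → (56.80,38.79) → (76.93,24.16) → (101.81,24.16) → (121.94,38.79) → (129.63,62.45) (closed)

[2] `<polygon>` regular polygon, #ff8800→engrave S365 F3948: (140.74,152.40) → (149.77,158.71) → (156.08,149.68) → (147.05,143.37) → (140.74,152.40) (closed)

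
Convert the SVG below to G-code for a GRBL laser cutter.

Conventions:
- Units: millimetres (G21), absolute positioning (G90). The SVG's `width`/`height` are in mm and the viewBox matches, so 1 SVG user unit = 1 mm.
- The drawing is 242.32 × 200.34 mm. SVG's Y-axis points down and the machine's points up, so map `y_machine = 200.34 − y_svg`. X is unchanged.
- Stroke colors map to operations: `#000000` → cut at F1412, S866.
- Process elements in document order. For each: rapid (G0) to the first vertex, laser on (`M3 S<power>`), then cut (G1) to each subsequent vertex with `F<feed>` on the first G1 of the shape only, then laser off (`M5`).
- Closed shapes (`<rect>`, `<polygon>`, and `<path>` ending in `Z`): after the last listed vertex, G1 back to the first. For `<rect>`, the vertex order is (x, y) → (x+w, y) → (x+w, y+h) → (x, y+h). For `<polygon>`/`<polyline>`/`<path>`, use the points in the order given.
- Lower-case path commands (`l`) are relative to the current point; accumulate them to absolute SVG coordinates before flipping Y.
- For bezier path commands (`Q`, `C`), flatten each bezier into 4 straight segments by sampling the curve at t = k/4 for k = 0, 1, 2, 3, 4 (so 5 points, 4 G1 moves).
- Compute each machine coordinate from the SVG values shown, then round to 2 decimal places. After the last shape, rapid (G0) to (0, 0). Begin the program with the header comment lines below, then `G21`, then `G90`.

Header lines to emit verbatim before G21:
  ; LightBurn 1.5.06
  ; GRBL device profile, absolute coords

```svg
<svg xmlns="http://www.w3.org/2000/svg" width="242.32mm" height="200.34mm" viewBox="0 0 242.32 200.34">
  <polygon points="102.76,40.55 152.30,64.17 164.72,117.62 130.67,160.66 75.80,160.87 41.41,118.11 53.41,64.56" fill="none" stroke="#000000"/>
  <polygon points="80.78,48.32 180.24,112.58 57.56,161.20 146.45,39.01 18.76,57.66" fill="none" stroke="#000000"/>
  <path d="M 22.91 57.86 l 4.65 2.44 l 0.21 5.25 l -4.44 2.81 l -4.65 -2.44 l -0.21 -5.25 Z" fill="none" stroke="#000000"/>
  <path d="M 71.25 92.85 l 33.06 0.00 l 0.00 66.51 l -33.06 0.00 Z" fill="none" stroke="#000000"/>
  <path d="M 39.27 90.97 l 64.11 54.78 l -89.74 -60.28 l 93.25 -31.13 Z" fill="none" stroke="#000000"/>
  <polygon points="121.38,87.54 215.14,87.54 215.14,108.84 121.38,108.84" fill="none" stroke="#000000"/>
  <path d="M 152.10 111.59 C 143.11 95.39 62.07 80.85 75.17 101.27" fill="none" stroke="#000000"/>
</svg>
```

; LightBurn 1.5.06
; GRBL device profile, absolute coords
G21
G90
G0 X102.76 Y159.79
M3 S866
G1 X152.30 Y136.17 F1412
G1 X164.72 Y82.72
G1 X130.67 Y39.68
G1 X75.80 Y39.47
G1 X41.41 Y82.23
G1 X53.41 Y135.78
G1 X102.76 Y159.79
M5
G0 X80.78 Y152.02
M3 S866
G1 X180.24 Y87.76 F1412
G1 X57.56 Y39.14
G1 X146.45 Y161.33
G1 X18.76 Y142.68
G1 X80.78 Y152.02
M5
G0 X22.91 Y142.48
M3 S866
G1 X27.56 Y140.04 F1412
G1 X27.77 Y134.79
G1 X23.33 Y131.98
G1 X18.68 Y134.42
G1 X18.47 Y139.67
G1 X22.91 Y142.48
M5
G0 X71.25 Y107.49
M3 S866
G1 X104.31 Y107.49 F1412
G1 X104.31 Y40.98
G1 X71.25 Y40.98
G1 X71.25 Y107.49
M5
G0 X39.27 Y109.37
M3 S866
G1 X103.38 Y54.59 F1412
G1 X13.64 Y114.87
G1 X106.89 Y146.00
G1 X39.27 Y109.37
M5
G0 X121.38 Y112.80
M3 S866
G1 X215.14 Y112.80 F1412
G1 X215.14 Y91.50
G1 X121.38 Y91.50
G1 X121.38 Y112.80
M5
G0 X152.10 Y88.75
M3 S866
G1 X134.44 Y100.07 F1412
G1 X105.35 Y107.64
G1 X80.40 Y108.35
G1 X75.17 Y99.07
M5
G0 X0.00 Y0.00

viewBox `0 0 242.32 200.34` with mm width/height → 1 unit = 1 mm. Flip: y_m = 200.34 − y_svg.

**Shape 1** — `<polygon>` regular polygon, stroke `#000000` → cut (S866, F1412). Machine vertices: (102.76,159.79) → (152.30,136.17) → (164.72,82.72) → (130.67,39.68) → (75.80,39.47) → (41.41,82.23) → (53.41,135.78) → (102.76,159.79). Closed: final G1 returns to the first vertex.

**Shape 2** — `<polygon>` closed polygon, stroke `#000000` → cut (S866, F1412). Machine vertices: (80.78,152.02) → (180.24,87.76) → (57.56,39.14) → (146.45,161.33) → (18.76,142.68) → (80.78,152.02). Closed: final G1 returns to the first vertex.

**Shape 3** — `<path>` regular polygon, stroke `#000000` → cut (S866, F1412). Machine vertices: (22.91,142.48) → (27.56,140.04) → (27.77,134.79) → (23.33,131.98) → (18.68,134.42) → (18.47,139.67) → (22.91,142.48). Closed: final G1 returns to the first vertex.

**Shape 4** — `<path>` rectangle, stroke `#000000` → cut (S866, F1412). Machine vertices: (71.25,107.49) → (104.31,107.49) → (104.31,40.98) → (71.25,40.98) → (71.25,107.49). Closed: final G1 returns to the first vertex.

**Shape 5** — `<path>` closed polygon, stroke `#000000` → cut (S866, F1412). Machine vertices: (39.27,109.37) → (103.38,54.59) → (13.64,114.87) → (106.89,146.00) → (39.27,109.37). Closed: final G1 returns to the first vertex.

**Shape 6** — `<polygon>` rectangle, stroke `#000000` → cut (S866, F1412). Machine vertices: (121.38,112.80) → (215.14,112.80) → (215.14,91.50) → (121.38,91.50) → (121.38,112.80). Closed: final G1 returns to the first vertex.

**Shape 7** — `<path>` cubic bezier, stroke `#000000` → cut (S866, F1412). Control points (SVG): P0=(152.10,111.59), P1=(143.11,95.39), P2=(62.07,80.85), P3=(75.17,101.27); sampled at t=k/4. Machine vertices: (152.10,88.75) → (134.44,100.07) → (105.35,107.64) → (80.40,108.35) → (75.17,99.07). Open path.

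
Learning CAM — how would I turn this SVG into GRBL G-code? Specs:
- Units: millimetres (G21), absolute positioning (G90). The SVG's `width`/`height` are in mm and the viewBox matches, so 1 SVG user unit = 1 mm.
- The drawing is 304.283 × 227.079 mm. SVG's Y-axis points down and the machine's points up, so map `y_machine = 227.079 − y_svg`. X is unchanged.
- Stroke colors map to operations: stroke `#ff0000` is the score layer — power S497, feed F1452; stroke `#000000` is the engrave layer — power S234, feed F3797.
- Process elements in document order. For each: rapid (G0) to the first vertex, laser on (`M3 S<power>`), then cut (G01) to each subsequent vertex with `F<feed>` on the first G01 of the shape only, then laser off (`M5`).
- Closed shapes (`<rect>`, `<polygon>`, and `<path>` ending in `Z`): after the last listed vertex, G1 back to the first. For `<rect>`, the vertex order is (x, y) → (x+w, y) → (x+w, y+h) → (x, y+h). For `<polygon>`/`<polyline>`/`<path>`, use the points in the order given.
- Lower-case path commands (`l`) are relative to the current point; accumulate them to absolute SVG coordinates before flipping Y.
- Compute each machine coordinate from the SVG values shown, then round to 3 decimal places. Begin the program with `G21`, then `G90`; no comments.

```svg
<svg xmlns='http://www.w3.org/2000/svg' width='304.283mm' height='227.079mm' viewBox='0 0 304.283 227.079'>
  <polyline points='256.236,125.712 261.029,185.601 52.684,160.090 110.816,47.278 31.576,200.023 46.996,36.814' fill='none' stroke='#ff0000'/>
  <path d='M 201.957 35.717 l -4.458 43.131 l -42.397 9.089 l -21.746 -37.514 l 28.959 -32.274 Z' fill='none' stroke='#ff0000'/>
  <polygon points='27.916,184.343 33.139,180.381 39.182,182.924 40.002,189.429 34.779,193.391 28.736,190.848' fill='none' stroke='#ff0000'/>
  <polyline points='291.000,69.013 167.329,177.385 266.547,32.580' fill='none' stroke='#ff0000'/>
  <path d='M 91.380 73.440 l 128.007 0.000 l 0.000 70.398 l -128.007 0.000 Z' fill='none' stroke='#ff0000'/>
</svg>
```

1 u = 1 mm; y_m = 227.079 − y.

[1] `<polyline>` open polyline, #ff0000→score S497 F1452: (256.236,101.367) → (261.029,41.478) → (52.684,66.989) → (110.816,179.801) → (31.576,27.056) → (46.996,190.265)

[2] `<path>` regular polygon, #ff0000→score S497 F1452: (201.957,191.362) → (197.499,148.231) → (155.102,139.142) → (133.356,176.656) → (162.315,208.930) → (201.957,191.362) (closed)

[3] `<polygon>` regular polygon, #ff0000→score S497 F1452: (27.916,42.736) → (33.139,46.698) → (39.182,44.155) → (40.002,37.650) → (34.779,33.688) → (28.736,36.231) → (27.916,42.736) (closed)

[4] `<polyline>` open polyline, #ff0000→score S497 F1452: (291.000,158.066) → (167.329,49.694) → (266.547,194.499)

[5] `<path>` rectangle, #ff0000→score S497 F1452: (91.380,153.639) → (219.387,153.639) → (219.387,83.241) → (91.380,83.241) → (91.380,153.639) (closed)

G21
G90
G0 X256.236 Y101.367
M3 S497
G01 X261.029 Y41.478 F1452
G01 X52.684 Y66.989
G01 X110.816 Y179.801
G01 X31.576 Y27.056
G01 X46.996 Y190.265
M5
G0 X201.957 Y191.362
M3 S497
G01 X197.499 Y148.231 F1452
G01 X155.102 Y139.142
G01 X133.356 Y176.656
G01 X162.315 Y208.930
G01 X201.957 Y191.362
M5
G0 X27.916 Y42.736
M3 S497
G01 X33.139 Y46.698 F1452
G01 X39.182 Y44.155
G01 X40.002 Y37.650
G01 X34.779 Y33.688
G01 X28.736 Y36.231
G01 X27.916 Y42.736
M5
G0 X291.000 Y158.066
M3 S497
G01 X167.329 Y49.694 F1452
G01 X266.547 Y194.499
M5
G0 X91.380 Y153.639
M3 S497
G01 X219.387 Y153.639 F1452
G01 X219.387 Y83.241
G01 X91.380 Y83.241
G01 X91.380 Y153.639
M5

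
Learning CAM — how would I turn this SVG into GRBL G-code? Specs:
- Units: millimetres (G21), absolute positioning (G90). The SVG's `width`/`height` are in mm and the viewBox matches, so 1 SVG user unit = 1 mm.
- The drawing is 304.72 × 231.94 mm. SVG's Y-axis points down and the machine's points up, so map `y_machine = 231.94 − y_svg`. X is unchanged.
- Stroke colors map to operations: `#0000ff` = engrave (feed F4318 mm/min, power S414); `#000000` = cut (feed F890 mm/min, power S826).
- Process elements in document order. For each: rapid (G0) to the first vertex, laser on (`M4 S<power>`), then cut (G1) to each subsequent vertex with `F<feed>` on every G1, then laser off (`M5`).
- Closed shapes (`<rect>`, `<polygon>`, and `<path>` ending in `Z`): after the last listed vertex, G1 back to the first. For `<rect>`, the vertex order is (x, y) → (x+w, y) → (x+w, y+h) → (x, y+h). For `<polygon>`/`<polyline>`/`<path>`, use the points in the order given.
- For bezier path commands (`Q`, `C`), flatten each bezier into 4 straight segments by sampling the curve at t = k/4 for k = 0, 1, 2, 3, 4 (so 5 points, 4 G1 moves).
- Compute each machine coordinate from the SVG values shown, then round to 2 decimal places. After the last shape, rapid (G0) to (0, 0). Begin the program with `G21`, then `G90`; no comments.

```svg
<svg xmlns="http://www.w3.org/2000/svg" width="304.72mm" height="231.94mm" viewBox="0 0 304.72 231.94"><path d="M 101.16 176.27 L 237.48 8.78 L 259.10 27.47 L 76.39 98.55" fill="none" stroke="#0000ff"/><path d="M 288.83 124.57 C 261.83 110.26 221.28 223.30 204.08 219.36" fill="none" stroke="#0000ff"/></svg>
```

1 u = 1 mm; y_m = 231.94 − y.

[1] `<path>` open polyline, #0000ff→engrave S414 F4318: (101.16,55.67) → (237.48,223.16) → (259.10,204.47) → (76.39,133.39)

[2] `<path>` cubic bezier, #0000ff→engrave S414 F4318: (288.83,107.37) → (266.62,98.04) → (242.78,63.86) → (220.78,27.74) → (204.08,12.58)

G21
G90
G0 X101.16 Y55.67
M4 S414
G1 X237.48 Y223.16 F4318
G1 X259.10 Y204.47 F4318
G1 X76.39 Y133.39 F4318
M5
G0 X288.83 Y107.37
M4 S414
G1 X266.62 Y98.04 F4318
G1 X242.78 Y63.86 F4318
G1 X220.78 Y27.74 F4318
G1 X204.08 Y12.58 F4318
M5
G0 X0.00 Y0.00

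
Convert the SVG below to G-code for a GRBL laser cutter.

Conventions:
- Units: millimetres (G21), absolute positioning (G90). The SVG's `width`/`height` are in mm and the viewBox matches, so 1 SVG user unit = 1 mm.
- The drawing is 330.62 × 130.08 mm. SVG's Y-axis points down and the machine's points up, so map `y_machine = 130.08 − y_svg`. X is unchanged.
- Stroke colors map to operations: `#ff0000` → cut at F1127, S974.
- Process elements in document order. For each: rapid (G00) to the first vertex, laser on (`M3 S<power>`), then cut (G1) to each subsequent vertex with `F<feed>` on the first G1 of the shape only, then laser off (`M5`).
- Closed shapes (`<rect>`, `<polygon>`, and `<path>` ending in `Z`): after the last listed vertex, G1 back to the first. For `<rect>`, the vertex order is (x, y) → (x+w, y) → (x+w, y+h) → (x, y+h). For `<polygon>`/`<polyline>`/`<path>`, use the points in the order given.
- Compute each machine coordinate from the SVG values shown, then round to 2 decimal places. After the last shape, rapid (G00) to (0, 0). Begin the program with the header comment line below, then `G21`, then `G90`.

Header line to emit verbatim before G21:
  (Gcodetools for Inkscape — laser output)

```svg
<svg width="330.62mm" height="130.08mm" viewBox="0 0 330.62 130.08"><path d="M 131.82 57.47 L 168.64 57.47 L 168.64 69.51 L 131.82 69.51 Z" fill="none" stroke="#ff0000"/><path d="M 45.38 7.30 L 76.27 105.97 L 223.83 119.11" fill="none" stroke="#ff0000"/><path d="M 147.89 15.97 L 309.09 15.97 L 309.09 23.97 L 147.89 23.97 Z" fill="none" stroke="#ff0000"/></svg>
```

Since the viewBox matches the mm dimensions, user units are millimetres directly. The only transform is the Y-flip y_m = 130.08 − y_svg.

Shape 1 is a rectangle drawn with `<path>`. Its stroke #ff0000 means cut at S974, F1127. After flipping Y the toolpath is (131.82,72.61) → (168.64,72.61) → (168.64,60.57) → (131.82,60.57) → (131.82,72.61), returning to the start.

Shape 2 is a open polyline drawn with `<path>`. Its stroke #ff0000 means cut at S974, F1127. After flipping Y the toolpath is (45.38,122.78) → (76.27,24.11) → (223.83,10.97).

Shape 3 is a rectangle drawn with `<path>`. Its stroke #ff0000 means cut at S974, F1127. After flipping Y the toolpath is (147.89,114.11) → (309.09,114.11) → (309.09,106.11) → (147.89,106.11) → (147.89,114.11), returning to the start.

(Gcodetools for Inkscape — laser output)
G21
G90
G00 X131.82 Y72.61
M3 S974
G1 X168.64 Y72.61 F1127
G1 X168.64 Y60.57
G1 X131.82 Y60.57
G1 X131.82 Y72.61
M5
G00 X45.38 Y122.78
M3 S974
G1 X76.27 Y24.11 F1127
G1 X223.83 Y10.97
M5
G00 X147.89 Y114.11
M3 S974
G1 X309.09 Y114.11 F1127
G1 X309.09 Y106.11
G1 X147.89 Y106.11
G1 X147.89 Y114.11
M5
G00 X0.00 Y0.00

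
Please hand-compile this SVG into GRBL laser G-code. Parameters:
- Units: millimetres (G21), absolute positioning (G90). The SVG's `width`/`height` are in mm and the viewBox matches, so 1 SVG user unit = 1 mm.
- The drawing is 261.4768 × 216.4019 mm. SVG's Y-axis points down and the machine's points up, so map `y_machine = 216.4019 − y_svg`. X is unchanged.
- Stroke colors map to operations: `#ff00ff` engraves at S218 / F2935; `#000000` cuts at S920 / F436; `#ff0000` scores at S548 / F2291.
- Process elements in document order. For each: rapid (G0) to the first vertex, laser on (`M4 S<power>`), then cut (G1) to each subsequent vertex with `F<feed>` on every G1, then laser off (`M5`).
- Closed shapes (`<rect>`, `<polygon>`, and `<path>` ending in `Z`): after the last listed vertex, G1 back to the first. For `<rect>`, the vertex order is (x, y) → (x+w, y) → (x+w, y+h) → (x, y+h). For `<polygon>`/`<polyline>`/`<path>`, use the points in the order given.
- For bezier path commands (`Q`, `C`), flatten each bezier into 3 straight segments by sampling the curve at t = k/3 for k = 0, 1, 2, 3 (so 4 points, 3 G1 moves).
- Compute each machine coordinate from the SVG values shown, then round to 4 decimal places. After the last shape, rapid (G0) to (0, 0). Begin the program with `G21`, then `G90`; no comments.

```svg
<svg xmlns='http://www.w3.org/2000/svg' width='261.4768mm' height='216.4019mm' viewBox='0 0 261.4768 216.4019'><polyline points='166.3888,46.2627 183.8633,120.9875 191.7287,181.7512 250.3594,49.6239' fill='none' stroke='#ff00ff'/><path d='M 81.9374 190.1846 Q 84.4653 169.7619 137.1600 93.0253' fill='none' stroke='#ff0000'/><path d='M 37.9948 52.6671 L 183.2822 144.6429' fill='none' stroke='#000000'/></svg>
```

viewBox `0 0 261.4768 216.4019` with mm width/height → 1 unit = 1 mm. Flip: y_m = 216.4019 − y_svg.

**Shape 1** — `<polyline>` open polyline, stroke `#ff00ff` → engrave (S218, F2935). Machine vertices: (166.3888,170.1392) → (183.8633,95.4144) → (191.7287,34.6507) → (250.3594,166.7780). Open path.

**Shape 2** — `<path>` quadratic bezier, stroke `#ff0000` → score (S548, F2291). Control points (SVG): P0=(81.9374,190.1846), P1=(84.4653,169.7619), P2=(137.1600,93.0253); sampled at t=k/3. Machine vertices: (81.9374,26.2173) → (89.1968,46.0895) → (107.6043,78.4760) → (137.1600,123.3766). Open path.

**Shape 3** — `<path>` line segment, stroke `#000000` → cut (S920, F436). Machine vertices: (37.9948,163.7348) → (183.2822,71.7590). Open path.

G21
G90
G0 X166.3888 Y170.1392
M4 S218
G1 X183.8633 Y95.4144 F2935
G1 X191.7287 Y34.6507 F2935
G1 X250.3594 Y166.7780 F2935
M5
G0 X81.9374 Y26.2173
M4 S548
G1 X89.1968 Y46.0895 F2291
G1 X107.6043 Y78.4760 F2291
G1 X137.1600 Y123.3766 F2291
M5
G0 X37.9948 Y163.7348
M4 S920
G1 X183.2822 Y71.7590 F436
M5
G0 X0.0000 Y0.0000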